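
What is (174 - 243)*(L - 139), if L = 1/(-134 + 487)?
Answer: 3385554/353 ≈ 9590.8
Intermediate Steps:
L = 1/353 ≈ 0.0028329
(174 - 243)*(L - 139) = (174 - 243)*(1/353 - 139) = -69*(-49066/353) = 3385554/353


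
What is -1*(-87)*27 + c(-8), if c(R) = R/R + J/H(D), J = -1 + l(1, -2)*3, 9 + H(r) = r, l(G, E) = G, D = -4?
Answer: 30548/13 ≈ 2349.8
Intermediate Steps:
H(r) = -9 + r
J = 2 (J = -1 + 1*3 = -1 + 3 = 2)
c(R) = 11/13 (c(R) = R/R + 2/(-9 - 4) = 1 + 2/(-13) = 1 + 2*(-1/13) = 1 - 2/13 = 11/13)
-1*(-87)*27 + c(-8) = -1*(-87)*27 + 11/13 = 87*27 + 11/13 = 2349 + 11/13 = 30548/13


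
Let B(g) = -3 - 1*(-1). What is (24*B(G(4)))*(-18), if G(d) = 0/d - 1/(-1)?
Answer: 864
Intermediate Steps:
G(d) = 1 (G(d) = 0 - 1*(-1) = 0 + 1 = 1)
B(g) = -2 (B(g) = -3 + 1 = -2)
(24*B(G(4)))*(-18) = (24*(-2))*(-18) = -48*(-18) = 864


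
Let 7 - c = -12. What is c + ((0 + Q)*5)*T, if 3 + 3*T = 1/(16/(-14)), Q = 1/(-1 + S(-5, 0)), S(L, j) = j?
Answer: 611/24 ≈ 25.458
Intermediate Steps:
c = 19 (c = 7 - 1*(-12) = 7 + 12 = 19)
Q = -1 (Q = 1/(-1 + 0) = 1/(-1) = -1)
T = -31/24 (T = -1 + 1/(3*((16/(-14)))) = -1 + 1/(3*((16*(-1/14)))) = -1 + 1/(3*(-8/7)) = -1 + (⅓)*(-7/8) = -1 - 7/24 = -31/24 ≈ -1.2917)
c + ((0 + Q)*5)*T = 19 + ((0 - 1)*5)*(-31/24) = 19 - 1*5*(-31/24) = 19 - 5*(-31/24) = 19 + 155/24 = 611/24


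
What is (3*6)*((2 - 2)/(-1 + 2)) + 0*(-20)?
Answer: 0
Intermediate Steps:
(3*6)*((2 - 2)/(-1 + 2)) + 0*(-20) = 18*(0/1) + 0 = 18*(0*1) + 0 = 18*0 + 0 = 0 + 0 = 0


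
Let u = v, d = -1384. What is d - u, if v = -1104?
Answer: -280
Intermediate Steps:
u = -1104
d - u = -1384 - 1*(-1104) = -1384 + 1104 = -280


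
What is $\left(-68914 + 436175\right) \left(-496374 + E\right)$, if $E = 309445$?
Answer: $-68651731469$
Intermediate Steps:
$\left(-68914 + 436175\right) \left(-496374 + E\right) = \left(-68914 + 436175\right) \left(-496374 + 309445\right) = 367261 \left(-186929\right) = -68651731469$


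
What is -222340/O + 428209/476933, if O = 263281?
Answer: 7148357/134010029 ≈ 0.053342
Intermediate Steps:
-222340/O + 428209/476933 = -222340/263281 + 428209/476933 = -222340*1/263281 + 428209*(1/476933) = -222340/263281 + 457/509 = 7148357/134010029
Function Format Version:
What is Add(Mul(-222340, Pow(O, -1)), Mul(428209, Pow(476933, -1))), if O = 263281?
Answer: Rational(7148357, 134010029) ≈ 0.053342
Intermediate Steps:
Add(Mul(-222340, Pow(O, -1)), Mul(428209, Pow(476933, -1))) = Add(Mul(-222340, Pow(263281, -1)), Mul(428209, Pow(476933, -1))) = Add(Mul(-222340, Rational(1, 263281)), Mul(428209, Rational(1, 476933))) = Add(Rational(-222340, 263281), Rational(457, 509)) = Rational(7148357, 134010029)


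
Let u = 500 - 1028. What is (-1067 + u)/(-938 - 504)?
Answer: 1595/1442 ≈ 1.1061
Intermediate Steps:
u = -528
(-1067 + u)/(-938 - 504) = (-1067 - 528)/(-938 - 504) = -1595/(-1442) = -1595*(-1/1442) = 1595/1442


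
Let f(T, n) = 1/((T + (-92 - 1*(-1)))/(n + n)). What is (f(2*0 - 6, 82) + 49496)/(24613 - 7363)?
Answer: 800158/278875 ≈ 2.8692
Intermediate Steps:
f(T, n) = 2*n/(-91 + T) (f(T, n) = 1/((T + (-92 + 1))/((2*n))) = 1/((T - 91)*(1/(2*n))) = 1/((-91 + T)*(1/(2*n))) = 1/((-91 + T)/(2*n)) = 2*n/(-91 + T))
(f(2*0 - 6, 82) + 49496)/(24613 - 7363) = (2*82/(-91 + (2*0 - 6)) + 49496)/(24613 - 7363) = (2*82/(-91 + (0 - 6)) + 49496)/17250 = (2*82/(-91 - 6) + 49496)*(1/17250) = (2*82/(-97) + 49496)*(1/17250) = (2*82*(-1/97) + 49496)*(1/17250) = (-164/97 + 49496)*(1/17250) = (4800948/97)*(1/17250) = 800158/278875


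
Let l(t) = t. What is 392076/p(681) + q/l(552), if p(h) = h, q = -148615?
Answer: 38406379/125304 ≈ 306.51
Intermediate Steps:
392076/p(681) + q/l(552) = 392076/681 - 148615/552 = 392076*(1/681) - 148615*1/552 = 130692/227 - 148615/552 = 38406379/125304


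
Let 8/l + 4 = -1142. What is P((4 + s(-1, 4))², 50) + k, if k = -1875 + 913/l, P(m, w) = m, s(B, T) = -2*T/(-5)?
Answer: -13263089/100 ≈ -1.3263e+5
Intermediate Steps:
l = -4/573 (l = 8/(-4 - 1142) = 8/(-1146) = 8*(-1/1146) = -4/573 ≈ -0.0069808)
s(B, T) = 2*T/5 (s(B, T) = -2*T*(-1)/5 = -(-2)*T/5 = 2*T/5)
k = -530649/4 (k = -1875 + 913/(-4/573) = -1875 + 913*(-573/4) = -1875 - 523149/4 = -530649/4 ≈ -1.3266e+5)
P((4 + s(-1, 4))², 50) + k = (4 + (⅖)*4)² - 530649/4 = (4 + 8/5)² - 530649/4 = (28/5)² - 530649/4 = 784/25 - 530649/4 = -13263089/100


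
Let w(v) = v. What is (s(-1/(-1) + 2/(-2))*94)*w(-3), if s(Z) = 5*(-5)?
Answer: 7050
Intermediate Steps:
s(Z) = -25
(s(-1/(-1) + 2/(-2))*94)*w(-3) = -25*94*(-3) = -2350*(-3) = 7050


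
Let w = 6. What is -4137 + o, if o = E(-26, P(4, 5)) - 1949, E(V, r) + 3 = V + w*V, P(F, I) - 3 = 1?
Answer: -6271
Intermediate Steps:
P(F, I) = 4 (P(F, I) = 3 + 1 = 4)
E(V, r) = -3 + 7*V (E(V, r) = -3 + (V + 6*V) = -3 + 7*V)
o = -2134 (o = (-3 + 7*(-26)) - 1949 = (-3 - 182) - 1949 = -185 - 1949 = -2134)
-4137 + o = -4137 - 2134 = -6271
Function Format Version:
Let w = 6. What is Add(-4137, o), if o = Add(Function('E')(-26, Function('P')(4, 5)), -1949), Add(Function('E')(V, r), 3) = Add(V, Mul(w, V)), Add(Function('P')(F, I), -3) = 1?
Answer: -6271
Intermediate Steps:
Function('P')(F, I) = 4 (Function('P')(F, I) = Add(3, 1) = 4)
Function('E')(V, r) = Add(-3, Mul(7, V)) (Function('E')(V, r) = Add(-3, Add(V, Mul(6, V))) = Add(-3, Mul(7, V)))
o = -2134 (o = Add(Add(-3, Mul(7, -26)), -1949) = Add(Add(-3, -182), -1949) = Add(-185, -1949) = -2134)
Add(-4137, o) = Add(-4137, -2134) = -6271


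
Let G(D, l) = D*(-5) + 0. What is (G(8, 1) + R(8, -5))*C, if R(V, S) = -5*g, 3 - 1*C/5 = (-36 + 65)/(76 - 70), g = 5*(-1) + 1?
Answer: 550/3 ≈ 183.33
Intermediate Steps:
G(D, l) = -5*D (G(D, l) = -5*D + 0 = -5*D)
g = -4 (g = -5 + 1 = -4)
C = -55/6 (C = 15 - 5*(-36 + 65)/(76 - 70) = 15 - 145/6 = -55/6 ≈ -9.1667)
R(V, S) = 20 (R(V, S) = -5*(-4) = 20)
(G(8, 1) + R(8, -5))*C = (-5*8 + 20)*(-55/6) = (-40 + 20)*(-55/6) = -20*(-55/6) = 550/3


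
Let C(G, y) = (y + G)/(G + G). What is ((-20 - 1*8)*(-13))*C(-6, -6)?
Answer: 364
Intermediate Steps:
C(G, y) = (G + y)/(2*G) (C(G, y) = (G + y)/((2*G)) = (G + y)*(1/(2*G)) = (G + y)/(2*G))
((-20 - 1*8)*(-13))*C(-6, -6) = ((-20 - 1*8)*(-13))*((½)*(-6 - 6)/(-6)) = ((-20 - 8)*(-13))*((½)*(-⅙)*(-12)) = -28*(-13)*1 = 364*1 = 364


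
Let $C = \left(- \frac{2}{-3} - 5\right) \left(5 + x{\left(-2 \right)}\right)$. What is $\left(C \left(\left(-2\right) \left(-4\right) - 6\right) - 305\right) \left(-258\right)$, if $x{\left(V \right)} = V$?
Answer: $85398$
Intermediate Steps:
$C = -13$ ($C = \left(- \frac{2}{-3} - 5\right) \left(5 - 2\right) = \left(\left(-2\right) \left(- \frac{1}{3}\right) - 5\right) 3 = \left(\frac{2}{3} - 5\right) 3 = \left(- \frac{13}{3}\right) 3 = -13$)
$\left(C \left(\left(-2\right) \left(-4\right) - 6\right) - 305\right) \left(-258\right) = \left(- 13 \left(\left(-2\right) \left(-4\right) - 6\right) - 305\right) \left(-258\right) = \left(- 13 \left(8 - 6\right) - 305\right) \left(-258\right) = \left(\left(-13\right) 2 - 305\right) \left(-258\right) = \left(-26 - 305\right) \left(-258\right) = \left(-331\right) \left(-258\right) = 85398$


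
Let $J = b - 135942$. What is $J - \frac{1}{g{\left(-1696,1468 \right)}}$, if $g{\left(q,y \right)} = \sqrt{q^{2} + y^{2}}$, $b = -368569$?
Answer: $-504511 - \frac{\sqrt{314465}}{1257860} \approx -5.0451 \cdot 10^{5}$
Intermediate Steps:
$J = -504511$ ($J = -368569 - 135942 = -504511$)
$J - \frac{1}{g{\left(-1696,1468 \right)}} = -504511 - \frac{1}{\sqrt{\left(-1696\right)^{2} + 1468^{2}}} = -504511 - \frac{1}{\sqrt{2876416 + 2155024}} = -504511 - \frac{1}{\sqrt{5031440}} = -504511 - \frac{1}{4 \sqrt{314465}} = -504511 - \frac{\sqrt{314465}}{1257860}$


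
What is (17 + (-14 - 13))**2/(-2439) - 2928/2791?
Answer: -7420492/6807249 ≈ -1.0901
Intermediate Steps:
(17 + (-14 - 13))**2/(-2439) - 2928/2791 = (17 - 27)**2*(-1/2439) - 2928*1/2791 = (-10)**2*(-1/2439) - 2928/2791 = 100*(-1/2439) - 2928/2791 = -100/2439 - 2928/2791 = -7420492/6807249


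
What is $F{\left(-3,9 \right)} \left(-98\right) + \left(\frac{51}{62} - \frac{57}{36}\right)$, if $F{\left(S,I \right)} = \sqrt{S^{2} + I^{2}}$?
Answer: $- \frac{283}{372} - 294 \sqrt{10} \approx -930.47$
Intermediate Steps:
$F{\left(S,I \right)} = \sqrt{I^{2} + S^{2}}$
$F{\left(-3,9 \right)} \left(-98\right) + \left(\frac{51}{62} - \frac{57}{36}\right) = \sqrt{9^{2} + \left(-3\right)^{2}} \left(-98\right) + \left(\frac{51}{62} - \frac{57}{36}\right) = \sqrt{81 + 9} \left(-98\right) + \left(51 \cdot \frac{1}{62} - \frac{19}{12}\right) = \sqrt{90} \left(-98\right) + \left(\frac{51}{62} - \frac{19}{12}\right) = 3 \sqrt{10} \left(-98\right) - \frac{283}{372} = - 294 \sqrt{10} - \frac{283}{372} = - \frac{283}{372} - 294 \sqrt{10}$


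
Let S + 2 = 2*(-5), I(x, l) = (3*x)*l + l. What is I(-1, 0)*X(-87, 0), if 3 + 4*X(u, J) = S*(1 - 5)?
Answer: 0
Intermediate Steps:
I(x, l) = l + 3*l*x (I(x, l) = 3*l*x + l = l + 3*l*x)
S = -12 (S = -2 + 2*(-5) = -2 - 10 = -12)
X(u, J) = 45/4 (X(u, J) = -¾ + (-12*(1 - 5))/4 = -¾ + (-12*(-4))/4 = -¾ + (¼)*48 = -¾ + 12 = 45/4)
I(-1, 0)*X(-87, 0) = (0*(1 + 3*(-1)))*(45/4) = (0*(1 - 3))*(45/4) = (0*(-2))*(45/4) = 0*(45/4) = 0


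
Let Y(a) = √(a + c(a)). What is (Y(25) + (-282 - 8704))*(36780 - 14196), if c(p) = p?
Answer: -202939824 + 112920*√2 ≈ -2.0278e+8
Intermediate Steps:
Y(a) = √2*√a (Y(a) = √(a + a) = √(2*a) = √2*√a)
(Y(25) + (-282 - 8704))*(36780 - 14196) = (√2*√25 + (-282 - 8704))*(36780 - 14196) = (√2*5 - 8986)*22584 = (5*√2 - 8986)*22584 = (-8986 + 5*√2)*22584 = -202939824 + 112920*√2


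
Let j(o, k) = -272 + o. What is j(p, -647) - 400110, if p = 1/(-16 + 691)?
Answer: -270257849/675 ≈ -4.0038e+5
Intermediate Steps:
p = 1/675 ≈ 0.0014815
j(p, -647) - 400110 = (-272 + 1/675) - 400110 = -183599/675 - 400110 = -270257849/675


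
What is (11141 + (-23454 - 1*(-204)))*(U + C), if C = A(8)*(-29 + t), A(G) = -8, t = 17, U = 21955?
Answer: -267015559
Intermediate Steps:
C = 96 (C = -8*(-29 + 17) = -8*(-12) = 96)
(11141 + (-23454 - 1*(-204)))*(U + C) = (11141 + (-23454 - 1*(-204)))*(21955 + 96) = (11141 + (-23454 + 204))*22051 = (11141 - 23250)*22051 = -12109*22051 = -267015559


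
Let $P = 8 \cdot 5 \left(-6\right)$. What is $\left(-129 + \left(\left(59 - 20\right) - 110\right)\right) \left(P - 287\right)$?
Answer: $105400$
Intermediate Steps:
$P = -240$ ($P = 40 \left(-6\right) = -240$)
$\left(-129 + \left(\left(59 - 20\right) - 110\right)\right) \left(P - 287\right) = \left(-129 + \left(\left(59 - 20\right) - 110\right)\right) \left(-240 - 287\right) = \left(-129 + \left(39 - 110\right)\right) \left(-527\right) = \left(-129 - 71\right) \left(-527\right) = \left(-200\right) \left(-527\right) = 105400$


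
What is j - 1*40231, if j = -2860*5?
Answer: -54531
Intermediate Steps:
j = -14300
j - 1*40231 = -14300 - 1*40231 = -14300 - 40231 = -54531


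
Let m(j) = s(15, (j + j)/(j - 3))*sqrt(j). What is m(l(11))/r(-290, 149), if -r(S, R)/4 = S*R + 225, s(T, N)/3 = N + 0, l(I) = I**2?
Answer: 3993/10144460 ≈ 0.00039361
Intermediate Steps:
s(T, N) = 3*N (s(T, N) = 3*(N + 0) = 3*N)
m(j) = 6*j**(3/2)/(-3 + j) (m(j) = (3*((j + j)/(j - 3)))*sqrt(j) = (3*((2*j)/(-3 + j)))*sqrt(j) = (3*(2*j/(-3 + j)))*sqrt(j) = (6*j/(-3 + j))*sqrt(j) = 6*j**(3/2)/(-3 + j))
r(S, R) = -900 - 4*R*S (r(S, R) = -4*(S*R + 225) = -4*(R*S + 225) = -4*(225 + R*S) = -900 - 4*R*S)
m(l(11))/r(-290, 149) = (6*(11**2)**(3/2)/(-3 + 11**2))/(-900 - 4*149*(-290)) = (6*121**(3/2)/(-3 + 121))/(-900 + 172840) = (6*1331/118)/171940 = (6*1331*(1/118))*(1/171940) = (3993/59)*(1/171940) = 3993/10144460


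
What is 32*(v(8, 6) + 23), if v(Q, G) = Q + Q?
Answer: 1248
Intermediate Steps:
v(Q, G) = 2*Q
32*(v(8, 6) + 23) = 32*(2*8 + 23) = 32*(16 + 23) = 32*39 = 1248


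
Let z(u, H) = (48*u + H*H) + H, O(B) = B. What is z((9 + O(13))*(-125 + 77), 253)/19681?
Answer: 13574/19681 ≈ 0.68970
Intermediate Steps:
z(u, H) = H + H**2 + 48*u (z(u, H) = (48*u + H**2) + H = (H**2 + 48*u) + H = H + H**2 + 48*u)
z((9 + O(13))*(-125 + 77), 253)/19681 = (253 + 253**2 + 48*((9 + 13)*(-125 + 77)))/19681 = (253 + 64009 + 48*(22*(-48)))*(1/19681) = (253 + 64009 + 48*(-1056))*(1/19681) = (253 + 64009 - 50688)*(1/19681) = 13574*(1/19681) = 13574/19681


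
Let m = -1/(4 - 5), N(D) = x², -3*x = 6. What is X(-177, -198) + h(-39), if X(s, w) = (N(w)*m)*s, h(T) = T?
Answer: -747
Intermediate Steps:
x = -2 (x = -⅓*6 = -2)
N(D) = 4 (N(D) = (-2)² = 4)
m = 1 (m = -1/(-1) = -1*(-1) = 1)
X(s, w) = 4*s (X(s, w) = (4*1)*s = 4*s)
X(-177, -198) + h(-39) = 4*(-177) - 39 = -708 - 39 = -747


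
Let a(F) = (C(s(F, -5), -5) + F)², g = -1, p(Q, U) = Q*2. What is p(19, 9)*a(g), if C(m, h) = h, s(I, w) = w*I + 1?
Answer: 1368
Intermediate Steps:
p(Q, U) = 2*Q
s(I, w) = 1 + I*w (s(I, w) = I*w + 1 = 1 + I*w)
a(F) = (-5 + F)²
p(19, 9)*a(g) = (2*19)*(-5 - 1)² = 38*(-6)² = 38*36 = 1368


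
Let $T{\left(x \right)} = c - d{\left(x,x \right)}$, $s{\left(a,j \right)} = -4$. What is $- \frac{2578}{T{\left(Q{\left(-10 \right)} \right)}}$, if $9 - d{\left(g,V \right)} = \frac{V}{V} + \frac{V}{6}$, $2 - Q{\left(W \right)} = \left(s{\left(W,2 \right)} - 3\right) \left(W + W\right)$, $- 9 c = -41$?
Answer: $\frac{11601}{119} \approx 97.487$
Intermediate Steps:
$c = \frac{41}{9}$ ($c = \left(- \frac{1}{9}\right) \left(-41\right) = \frac{41}{9} \approx 4.5556$)
$Q{\left(W \right)} = 2 + 14 W$ ($Q{\left(W \right)} = 2 - \left(-4 - 3\right) \left(W + W\right) = 2 - - 7 \cdot 2 W = 2 - - 14 W = 2 + 14 W$)
$d{\left(g,V \right)} = 8 - \frac{V}{6}$ ($d{\left(g,V \right)} = 9 - \left(\frac{V}{V} + \frac{V}{6}\right) = 9 - \left(1 + V \frac{1}{6}\right) = 9 - \left(1 + \frac{V}{6}\right) = 8 - \frac{V}{6}$)
$T{\left(x \right)} = - \frac{31}{9} + \frac{x}{6}$ ($T{\left(x \right)} = \frac{41}{9} - \left(8 - \frac{x}{6}\right) = \frac{41}{9} + \left(-8 + \frac{x}{6}\right) = - \frac{31}{9} + \frac{x}{6}$)
$- \frac{2578}{T{\left(Q{\left(-10 \right)} \right)}} = - \frac{2578}{- \frac{31}{9} + \frac{2 + 14 \left(-10\right)}{6}} = - \frac{2578}{- \frac{31}{9} + \frac{2 - 140}{6}} = - \frac{2578}{- \frac{31}{9} + \frac{1}{6} \left(-138\right)} = - \frac{2578}{- \frac{31}{9} - 23} = - \frac{2578}{- \frac{238}{9}} = \left(-2578\right) \left(- \frac{9}{238}\right) = \frac{11601}{119}$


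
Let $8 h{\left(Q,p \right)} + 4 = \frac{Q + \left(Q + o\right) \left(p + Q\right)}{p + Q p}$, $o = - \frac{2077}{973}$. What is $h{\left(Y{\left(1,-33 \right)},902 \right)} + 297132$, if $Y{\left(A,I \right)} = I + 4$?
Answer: $\frac{58413911503455}{196592704} \approx 2.9713 \cdot 10^{5}$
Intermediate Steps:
$o = - \frac{2077}{973}$ ($o = \left(-2077\right) \frac{1}{973} = - \frac{2077}{973} \approx -2.1346$)
$Y{\left(A,I \right)} = 4 + I$
$h{\left(Q,p \right)} = - \frac{1}{2} + \frac{Q + \left(- \frac{2077}{973} + Q\right) \left(Q + p\right)}{8 \left(p + Q p\right)}$ ($h{\left(Q,p \right)} = - \frac{1}{2} + \frac{\left(Q + \left(Q - \frac{2077}{973}\right) \left(p + Q\right)\right) \frac{1}{p + Q p}}{8} = - \frac{1}{2} + \frac{\left(Q + \left(- \frac{2077}{973} + Q\right) \left(Q + p\right)\right) \frac{1}{p + Q p}}{8} = - \frac{1}{2} + \frac{\frac{1}{p + Q p} \left(Q + \left(- \frac{2077}{973} + Q\right) \left(Q + p\right)\right)}{8} = - \frac{1}{2} + \frac{Q + \left(- \frac{2077}{973} + Q\right) \left(Q + p\right)}{8 \left(p + Q p\right)}$)
$h{\left(Y{\left(1,-33 \right)},902 \right)} + 297132 = \frac{\left(-5969\right) 902 - 1104 \left(4 - 33\right) + 973 \left(4 - 33\right)^{2} - 2919 \left(4 - 33\right) 902}{7784 \cdot 902 \left(1 + \left(4 - 33\right)\right)} + 297132 = \frac{1}{7784} \cdot \frac{1}{902} \frac{1}{1 - 29} \left(-5384038 - -32016 + 973 \left(-29\right)^{2} - \left(-84651\right) 902\right) + 297132 = \frac{1}{7784} \cdot \frac{1}{902} \frac{1}{-28} \left(-5384038 + 32016 + 973 \cdot 841 + 76355202\right) + 297132 = \frac{1}{7784} \cdot \frac{1}{902} \left(- \frac{1}{28}\right) \left(-5384038 + 32016 + 818293 + 76355202\right) + 297132 = \frac{1}{7784} \cdot \frac{1}{902} \left(- \frac{1}{28}\right) 71821473 + 297132 = - \frac{71821473}{196592704} + 297132 = \frac{58413911503455}{196592704}$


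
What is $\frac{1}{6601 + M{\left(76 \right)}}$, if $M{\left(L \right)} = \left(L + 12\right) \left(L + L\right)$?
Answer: $\frac{1}{19977} \approx 5.0058 \cdot 10^{-5}$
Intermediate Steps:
$M{\left(L \right)} = 2 L \left(12 + L\right)$ ($M{\left(L \right)} = \left(12 + L\right) 2 L = 2 L \left(12 + L\right)$)
$\frac{1}{6601 + M{\left(76 \right)}} = \frac{1}{6601 + 2 \cdot 76 \left(12 + 76\right)} = \frac{1}{6601 + 2 \cdot 76 \cdot 88} = \frac{1}{6601 + 13376} = \frac{1}{19977}$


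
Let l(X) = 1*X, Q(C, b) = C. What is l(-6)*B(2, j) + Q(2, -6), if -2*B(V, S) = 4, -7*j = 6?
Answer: 14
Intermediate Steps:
l(X) = X
j = -6/7 (j = -⅐*6 = -6/7 ≈ -0.85714)
B(V, S) = -2 (B(V, S) = -½*4 = -2)
l(-6)*B(2, j) + Q(2, -6) = -6*(-2) + 2 = 12 + 2 = 14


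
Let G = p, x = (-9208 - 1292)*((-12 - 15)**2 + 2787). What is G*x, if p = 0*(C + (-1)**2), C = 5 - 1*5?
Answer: 0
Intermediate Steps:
C = 0 (C = 5 - 5 = 0)
x = -36918000 (x = -10500*((-27)**2 + 2787) = -10500*(729 + 2787) = -10500*3516 = -36918000)
p = 0 (p = 0*(0 + (-1)**2) = 0*(0 + 1) = 0*1 = 0)
G = 0
G*x = 0*(-36918000) = 0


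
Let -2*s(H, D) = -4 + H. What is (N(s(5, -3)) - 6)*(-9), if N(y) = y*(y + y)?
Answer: 99/2 ≈ 49.500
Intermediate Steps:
s(H, D) = 2 - H/2 (s(H, D) = -(-4 + H)/2 = 2 - H/2)
N(y) = 2*y² (N(y) = y*(2*y) = 2*y²)
(N(s(5, -3)) - 6)*(-9) = (2*(2 - ½*5)² - 6)*(-9) = (2*(2 - 5/2)² - 6)*(-9) = (2*(-½)² - 6)*(-9) = (2*(¼) - 6)*(-9) = (½ - 6)*(-9) = -11/2*(-9) = 99/2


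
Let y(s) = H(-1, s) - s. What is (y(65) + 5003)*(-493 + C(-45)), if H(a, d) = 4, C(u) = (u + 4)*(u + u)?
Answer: 15799574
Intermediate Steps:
C(u) = 2*u*(4 + u) (C(u) = (4 + u)*(2*u) = 2*u*(4 + u))
y(s) = 4 - s
(y(65) + 5003)*(-493 + C(-45)) = ((4 - 1*65) + 5003)*(-493 + 2*(-45)*(4 - 45)) = ((4 - 65) + 5003)*(-493 + 2*(-45)*(-41)) = (-61 + 5003)*(-493 + 3690) = 4942*3197 = 15799574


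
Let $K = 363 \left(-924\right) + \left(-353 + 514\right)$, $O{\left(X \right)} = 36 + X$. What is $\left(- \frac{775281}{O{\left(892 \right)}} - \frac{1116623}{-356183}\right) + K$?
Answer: $- \frac{111088241720103}{330537824} \approx -3.3608 \cdot 10^{5}$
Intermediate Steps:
$K = -335251$ ($K = -335412 + 161 = -335251$)
$\left(- \frac{775281}{O{\left(892 \right)}} - \frac{1116623}{-356183}\right) + K = \left(- \frac{775281}{36 + 892} - \frac{1116623}{-356183}\right) - 335251 = \left(- \frac{775281}{928} - - \frac{1116623}{356183}\right) - 335251 = \left(\left(-775281\right) \frac{1}{928} + \frac{1116623}{356183}\right) - 335251 = \left(- \frac{775281}{928} + \frac{1116623}{356183}\right) - 335251 = - \frac{275105686279}{330537824} - 335251 = - \frac{111088241720103}{330537824}$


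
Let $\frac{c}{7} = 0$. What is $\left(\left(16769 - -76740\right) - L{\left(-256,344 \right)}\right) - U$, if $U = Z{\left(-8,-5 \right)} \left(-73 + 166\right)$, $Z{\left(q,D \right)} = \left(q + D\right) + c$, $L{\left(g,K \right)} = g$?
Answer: $94974$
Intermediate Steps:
$c = 0$ ($c = 7 \cdot 0 = 0$)
$Z{\left(q,D \right)} = D + q$ ($Z{\left(q,D \right)} = \left(q + D\right) + 0 = \left(D + q\right) + 0 = D + q$)
$U = -1209$ ($U = \left(-5 - 8\right) \left(-73 + 166\right) = \left(-13\right) 93 = -1209$)
$\left(\left(16769 - -76740\right) - L{\left(-256,344 \right)}\right) - U = \left(\left(16769 - -76740\right) - -256\right) - -1209 = \left(\left(16769 + 76740\right) + 256\right) + 1209 = \left(93509 + 256\right) + 1209 = 93765 + 1209 = 94974$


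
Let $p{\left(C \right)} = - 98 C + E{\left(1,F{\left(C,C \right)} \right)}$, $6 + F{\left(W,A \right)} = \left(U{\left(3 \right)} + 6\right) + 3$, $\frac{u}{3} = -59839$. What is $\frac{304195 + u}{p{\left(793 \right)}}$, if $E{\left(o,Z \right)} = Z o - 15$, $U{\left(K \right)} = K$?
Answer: $- \frac{124678}{77723} \approx -1.6041$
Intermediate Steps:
$u = -179517$ ($u = 3 \left(-59839\right) = -179517$)
$F{\left(W,A \right)} = 6$ ($F{\left(W,A \right)} = -6 + \left(\left(3 + 6\right) + 3\right) = -6 + \left(9 + 3\right) = -6 + 12 = 6$)
$E{\left(o,Z \right)} = -15 + Z o$
$p{\left(C \right)} = -9 - 98 C$ ($p{\left(C \right)} = - 98 C + \left(-15 + 6 \cdot 1\right) = - 98 C + \left(-15 + 6\right) = - 98 C - 9 = -9 - 98 C$)
$\frac{304195 + u}{p{\left(793 \right)}} = \frac{304195 - 179517}{-9 - 77714} = \frac{124678}{-9 - 77714} = \frac{124678}{-77723} = 124678 \left(- \frac{1}{77723}\right) = - \frac{124678}{77723}$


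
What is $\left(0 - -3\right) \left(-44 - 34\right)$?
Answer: $-234$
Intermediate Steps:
$\left(0 - -3\right) \left(-44 - 34\right) = \left(0 + 3\right) \left(-78\right) = 3 \left(-78\right) = -234$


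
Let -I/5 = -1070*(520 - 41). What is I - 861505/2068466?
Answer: 5300753533395/2068466 ≈ 2.5626e+6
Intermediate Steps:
I = 2562650 (I = -(-5350)*(520 - 41) = -(-5350)*479 = -5*(-512530) = 2562650)
I - 861505/2068466 = 2562650 - 861505/2068466 = 5300753533395/2068466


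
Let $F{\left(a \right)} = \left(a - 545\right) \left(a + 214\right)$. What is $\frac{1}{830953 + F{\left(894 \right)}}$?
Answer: $\frac{1}{1217645} \approx 8.2126 \cdot 10^{-7}$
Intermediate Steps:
$F{\left(a \right)} = \left(-545 + a\right) \left(214 + a\right)$
$\frac{1}{830953 + F{\left(894 \right)}} = \frac{1}{830953 - \left(412544 - 799236\right)} = \frac{1}{830953 - -386692} = \frac{1}{830953 + 386692} = \frac{1}{1217645}$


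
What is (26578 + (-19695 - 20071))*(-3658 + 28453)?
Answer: -326996460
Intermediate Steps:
(26578 + (-19695 - 20071))*(-3658 + 28453) = (26578 - 39766)*24795 = -13188*24795 = -326996460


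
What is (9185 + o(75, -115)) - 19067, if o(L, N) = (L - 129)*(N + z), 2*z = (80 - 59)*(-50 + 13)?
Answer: 17307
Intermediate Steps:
z = -777/2 (z = ((80 - 59)*(-50 + 13))/2 = (21*(-37))/2 = (½)*(-777) = -777/2 ≈ -388.50)
o(L, N) = (-129 + L)*(-777/2 + N) (o(L, N) = (L - 129)*(N - 777/2) = (-129 + L)*(-777/2 + N))
(9185 + o(75, -115)) - 19067 = (9185 + (100233/2 - 129*(-115) - 777/2*75 + 75*(-115))) - 19067 = (9185 + (100233/2 + 14835 - 58275/2 - 8625)) - 19067 = (9185 + 27189) - 19067 = 36374 - 19067 = 17307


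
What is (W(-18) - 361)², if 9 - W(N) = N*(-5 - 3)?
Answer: 246016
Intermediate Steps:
W(N) = 9 + 8*N (W(N) = 9 - N*(-5 - 3) = 9 - N*(-8) = 9 - (-8)*N = 9 + 8*N)
(W(-18) - 361)² = ((9 + 8*(-18)) - 361)² = ((9 - 144) - 361)² = (-135 - 361)² = (-496)² = 246016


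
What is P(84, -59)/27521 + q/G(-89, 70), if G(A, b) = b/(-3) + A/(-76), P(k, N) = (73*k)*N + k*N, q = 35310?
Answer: -223415921712/139063613 ≈ -1606.6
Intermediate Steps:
P(k, N) = 74*N*k (P(k, N) = 73*N*k + N*k = 74*N*k)
G(A, b) = -b/3 - A/76 (G(A, b) = b*(-1/3) + A*(-1/76) = -b/3 - A/76)
P(84, -59)/27521 + q/G(-89, 70) = (74*(-59)*84)/27521 + 35310/(-1/3*70 - 1/76*(-89)) = -366744*1/27521 + 35310/(-70/3 + 89/76) = -366744/27521 + 35310/(-5053/228) = -366744/27521 + 35310*(-228/5053) = -366744/27521 - 8050680/5053 = -223415921712/139063613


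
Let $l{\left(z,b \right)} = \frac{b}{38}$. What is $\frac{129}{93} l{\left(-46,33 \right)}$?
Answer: $\frac{1419}{1178} \approx 1.2046$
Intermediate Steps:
$l{\left(z,b \right)} = \frac{b}{38}$ ($l{\left(z,b \right)} = b \frac{1}{38} = \frac{b}{38}$)
$\frac{129}{93} l{\left(-46,33 \right)} = \frac{129}{93} \cdot \frac{1}{38} \cdot 33 = 129 \cdot \frac{1}{93} \cdot \frac{33}{38} = \frac{43}{31} \cdot \frac{33}{38} = \frac{1419}{1178}$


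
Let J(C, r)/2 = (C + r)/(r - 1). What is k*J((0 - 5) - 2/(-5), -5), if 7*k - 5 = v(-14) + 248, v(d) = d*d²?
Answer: -39856/35 ≈ -1138.7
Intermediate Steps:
v(d) = d³
k = -2491/7 (k = 5/7 + ((-14)³ + 248)/7 = 5/7 + (-2744 + 248)/7 = 5/7 + (⅐)*(-2496) = 5/7 - 2496/7 = -2491/7 ≈ -355.86)
J(C, r) = 2*(C + r)/(-1 + r) (J(C, r) = 2*((C + r)/(r - 1)) = 2*((C + r)/(-1 + r)) = 2*(C + r)/(-1 + r))
k*J((0 - 5) - 2/(-5), -5) = -4982*(((0 - 5) - 2/(-5)) - 5)/(7*(-1 - 5)) = -4982*((-5 - 2*(-⅕)) - 5)/(7*(-6)) = -4982*(-1)*((-5 + ⅖) - 5)/(7*6) = -4982*(-1)*(-23/5 - 5)/(7*6) = -4982*(-1)*(-48)/(7*6*5) = -2491/7*16/5 = -39856/35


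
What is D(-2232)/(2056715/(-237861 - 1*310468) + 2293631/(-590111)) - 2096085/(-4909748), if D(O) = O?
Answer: 295924595387741974677/1011144000004972756 ≈ 292.66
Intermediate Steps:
D(-2232)/(2056715/(-237861 - 1*310468) + 2293631/(-590111)) - 2096085/(-4909748) = -2232/(2056715/(-237861 - 1*310468) + 2293631/(-590111)) - 2096085/(-4909748) = -2232/(2056715/(-237861 - 310468) + 2293631*(-1/590111)) - 2096085*(-1/4909748) = -2232/(2056715/(-548329) - 2293631/590111) + 2096085/4909748 = -2232/(2056715*(-1/548329) - 2293631/590111) + 2096085/4909748 = -2232/(-2056715/548329 - 2293631/590111) + 2096085/4909748 = -2232/(-2471354537964/323574974519) + 2096085/4909748 = -2232*(-323574974519/2471354537964) + 2096085/4909748 = 60184945260534/205946211497 + 2096085/4909748 = 295924595387741974677/1011144000004972756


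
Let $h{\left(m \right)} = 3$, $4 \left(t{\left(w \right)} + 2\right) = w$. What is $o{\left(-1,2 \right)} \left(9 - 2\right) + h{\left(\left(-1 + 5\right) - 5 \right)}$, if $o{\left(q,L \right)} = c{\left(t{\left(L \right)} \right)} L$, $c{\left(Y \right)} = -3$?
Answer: $-39$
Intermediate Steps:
$t{\left(w \right)} = -2 + \frac{w}{4}$
$o{\left(q,L \right)} = - 3 L$
$o{\left(-1,2 \right)} \left(9 - 2\right) + h{\left(\left(-1 + 5\right) - 5 \right)} = \left(-3\right) 2 \left(9 - 2\right) + 3 = - 6 \left(9 - 2\right) + 3 = \left(-6\right) 7 + 3 = -42 + 3 = -39$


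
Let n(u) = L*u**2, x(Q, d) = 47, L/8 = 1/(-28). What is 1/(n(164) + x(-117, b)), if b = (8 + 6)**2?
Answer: -7/53463 ≈ -0.00013093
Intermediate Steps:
L = -2/7 (L = 8/(-28) = 8*(-1/28) = -2/7 ≈ -0.28571)
b = 196 (b = 14**2 = 196)
n(u) = -2*u**2/7
1/(n(164) + x(-117, b)) = 1/(-2/7*164**2 + 47) = 1/(-2/7*26896 + 47) = 1/(-53792/7 + 47) = 1/(-53463/7) = -7/53463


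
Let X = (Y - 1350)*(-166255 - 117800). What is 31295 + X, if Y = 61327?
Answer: -17036735440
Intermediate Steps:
X = -17036766735 (X = (61327 - 1350)*(-166255 - 117800) = 59977*(-284055) = -17036766735)
31295 + X = 31295 - 17036766735 = -17036735440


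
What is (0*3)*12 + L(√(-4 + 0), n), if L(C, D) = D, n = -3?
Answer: -3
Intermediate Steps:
(0*3)*12 + L(√(-4 + 0), n) = (0*3)*12 - 3 = 0*12 - 3 = 0 - 3 = -3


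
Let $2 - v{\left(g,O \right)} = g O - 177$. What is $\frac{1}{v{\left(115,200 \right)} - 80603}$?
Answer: $- \frac{1}{103424} \approx -9.6689 \cdot 10^{-6}$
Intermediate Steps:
$v{\left(g,O \right)} = 179 - O g$ ($v{\left(g,O \right)} = 2 - \left(g O - 177\right) = 2 - \left(O g - 177\right) = 2 - \left(-177 + O g\right) = 179 - O g$)
$\frac{1}{v{\left(115,200 \right)} - 80603} = \frac{1}{\left(179 - 200 \cdot 115\right) - 80603} = \frac{1}{\left(179 - 23000\right) - 80603} = \frac{1}{-22821 - 80603} = \frac{1}{-103424} = - \frac{1}{103424}$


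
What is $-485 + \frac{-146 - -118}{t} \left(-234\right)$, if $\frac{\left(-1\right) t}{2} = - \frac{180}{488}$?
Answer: $\frac{41983}{5} \approx 8396.6$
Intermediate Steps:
$t = \frac{45}{61}$ ($t = - 2 \left(- \frac{180}{488}\right) = - 2 \left(\left(-180\right) \frac{1}{488}\right) = \left(-2\right) \left(- \frac{45}{122}\right) = \frac{45}{61} \approx 0.73771$)
$-485 + \frac{-146 - -118}{t} \left(-234\right) = -485 + \frac{-146 - -118}{\frac{45}{61}} \left(-234\right) = -485 + \left(-146 + 118\right) \frac{61}{45} \left(-234\right) = -485 + \left(-28\right) \frac{61}{45} \left(-234\right) = -485 - - \frac{44408}{5} = -485 + \frac{44408}{5} = \frac{41983}{5}$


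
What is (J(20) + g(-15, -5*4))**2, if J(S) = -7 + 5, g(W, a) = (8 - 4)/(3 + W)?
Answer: 49/9 ≈ 5.4444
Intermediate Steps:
g(W, a) = 4/(3 + W)
J(S) = -2
(J(20) + g(-15, -5*4))**2 = (-2 + 4/(3 - 15))**2 = (-2 + 4/(-12))**2 = (-2 + 4*(-1/12))**2 = (-2 - 1/3)**2 = (-7/3)**2 = 49/9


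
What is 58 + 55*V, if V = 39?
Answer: 2203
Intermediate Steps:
58 + 55*V = 58 + 55*39 = 58 + 2145 = 2203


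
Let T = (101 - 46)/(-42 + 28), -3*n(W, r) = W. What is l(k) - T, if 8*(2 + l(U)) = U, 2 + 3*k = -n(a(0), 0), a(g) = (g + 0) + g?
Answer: 155/84 ≈ 1.8452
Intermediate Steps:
a(g) = 2*g (a(g) = g + g = 2*g)
n(W, r) = -W/3
k = -⅔ (k = -⅔ + (-(-1)*2*0/3)/3 = -⅔ + (-(-1)*0/3)/3 = -⅔ + (-1*0)/3 = -⅔ + (⅓)*0 = -⅔ + 0 = -⅔ ≈ -0.66667)
l(U) = -2 + U/8
T = -55/14 (T = 55/(-14) = 55*(-1/14) = -55/14 ≈ -3.9286)
l(k) - T = (-2 + (⅛)*(-⅔)) - 1*(-55/14) = (-2 - 1/12) + 55/14 = -25/12 + 55/14 = 155/84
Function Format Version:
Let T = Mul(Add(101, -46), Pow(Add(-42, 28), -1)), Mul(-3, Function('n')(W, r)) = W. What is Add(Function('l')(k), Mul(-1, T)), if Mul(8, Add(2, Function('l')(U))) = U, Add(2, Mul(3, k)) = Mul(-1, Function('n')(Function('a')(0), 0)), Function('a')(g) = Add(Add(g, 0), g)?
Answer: Rational(155, 84) ≈ 1.8452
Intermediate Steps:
Function('a')(g) = Mul(2, g) (Function('a')(g) = Add(g, g) = Mul(2, g))
Function('n')(W, r) = Mul(Rational(-1, 3), W)
k = Rational(-2, 3) (k = Add(Rational(-2, 3), Mul(Rational(1, 3), Mul(-1, Mul(Rational(-1, 3), Mul(2, 0))))) = Add(Rational(-2, 3), Mul(Rational(1, 3), Mul(-1, Mul(Rational(-1, 3), 0)))) = Add(Rational(-2, 3), Mul(Rational(1, 3), Mul(-1, 0))) = Add(Rational(-2, 3), Mul(Rational(1, 3), 0)) = Add(Rational(-2, 3), 0) = Rational(-2, 3) ≈ -0.66667)
Function('l')(U) = Add(-2, Mul(Rational(1, 8), U))
T = Rational(-55, 14) (T = Mul(55, Pow(-14, -1)) = Mul(55, Rational(-1, 14)) = Rational(-55, 14) ≈ -3.9286)
Add(Function('l')(k), Mul(-1, T)) = Add(Add(-2, Mul(Rational(1, 8), Rational(-2, 3))), Mul(-1, Rational(-55, 14))) = Add(Add(-2, Rational(-1, 12)), Rational(55, 14)) = Add(Rational(-25, 12), Rational(55, 14)) = Rational(155, 84)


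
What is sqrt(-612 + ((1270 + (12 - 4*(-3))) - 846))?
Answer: 2*I*sqrt(41) ≈ 12.806*I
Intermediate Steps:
sqrt(-612 + ((1270 + (12 - 4*(-3))) - 846)) = sqrt(-612 + ((1270 + (12 + 12)) - 846)) = sqrt(-612 + ((1270 + 24) - 846)) = sqrt(-612 + (1294 - 846)) = sqrt(-612 + 448) = sqrt(-164) = 2*I*sqrt(41)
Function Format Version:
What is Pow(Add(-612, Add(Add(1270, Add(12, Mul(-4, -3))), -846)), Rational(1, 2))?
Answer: Mul(2, I, Pow(41, Rational(1, 2))) ≈ Mul(12.806, I)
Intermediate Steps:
Pow(Add(-612, Add(Add(1270, Add(12, Mul(-4, -3))), -846)), Rational(1, 2)) = Pow(Add(-612, Add(Add(1270, Add(12, 12)), -846)), Rational(1, 2)) = Pow(Add(-612, Add(Add(1270, 24), -846)), Rational(1, 2)) = Pow(Add(-612, Add(1294, -846)), Rational(1, 2)) = Pow(Add(-612, 448), Rational(1, 2)) = Pow(-164, Rational(1, 2)) = Mul(2, I, Pow(41, Rational(1, 2)))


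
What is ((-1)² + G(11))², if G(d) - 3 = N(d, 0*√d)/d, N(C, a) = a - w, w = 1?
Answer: 1849/121 ≈ 15.281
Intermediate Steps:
N(C, a) = -1 + a (N(C, a) = a - 1*1 = a - 1 = -1 + a)
G(d) = 3 - 1/d (G(d) = 3 + (-1 + 0*√d)/d = 3 + (-1 + 0)/d = 3 - 1/d)
((-1)² + G(11))² = ((-1)² + (3 - 1/11))² = (1 + (3 - 1*1/11))² = (1 + (3 - 1/11))² = (1 + 32/11)² = (43/11)² = 1849/121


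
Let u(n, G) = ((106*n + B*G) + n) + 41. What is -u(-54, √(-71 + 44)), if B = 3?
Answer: 5737 - 9*I*√3 ≈ 5737.0 - 15.588*I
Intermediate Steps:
u(n, G) = 41 + 3*G + 107*n (u(n, G) = ((106*n + 3*G) + n) + 41 = ((3*G + 106*n) + n) + 41 = (3*G + 107*n) + 41 = 41 + 3*G + 107*n)
-u(-54, √(-71 + 44)) = -(41 + 3*√(-71 + 44) + 107*(-54)) = -(41 + 3*√(-27) - 5778) = -(41 + 3*(3*I*√3) - 5778) = -(41 + 9*I*√3 - 5778) = -(-5737 + 9*I*√3) = 5737 - 9*I*√3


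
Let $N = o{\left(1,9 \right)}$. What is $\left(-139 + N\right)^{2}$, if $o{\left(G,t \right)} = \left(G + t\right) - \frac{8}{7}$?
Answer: $\frac{829921}{49} \approx 16937.0$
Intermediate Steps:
$o{\left(G,t \right)} = - \frac{8}{7} + G + t$ ($o{\left(G,t \right)} = \left(G + t\right) - \frac{8}{7} = - \frac{8}{7} + G + t$)
$N = \frac{62}{7}$ ($N = - \frac{8}{7} + 1 + 9 = \frac{62}{7} \approx 8.8571$)
$\left(-139 + N\right)^{2} = \left(-139 + \frac{62}{7}\right)^{2} = \left(- \frac{911}{7}\right)^{2} = \frac{829921}{49}$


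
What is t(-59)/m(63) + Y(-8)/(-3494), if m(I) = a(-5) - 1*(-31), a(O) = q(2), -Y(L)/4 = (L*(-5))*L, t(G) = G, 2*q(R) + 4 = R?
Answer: -122273/52410 ≈ -2.3330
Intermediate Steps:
q(R) = -2 + R/2
Y(L) = 20*L**2 (Y(L) = -4*L*(-5)*L = -4*(-5*L)*L = -(-20)*L**2 = 20*L**2)
a(O) = -1 (a(O) = -2 + (1/2)*2 = -2 + 1 = -1)
m(I) = 30 (m(I) = -1 - 1*(-31) = -1 + 31 = 30)
t(-59)/m(63) + Y(-8)/(-3494) = -59/30 + (20*(-8)**2)/(-3494) = -59*1/30 + (20*64)*(-1/3494) = -59/30 + 1280*(-1/3494) = -59/30 - 640/1747 = -122273/52410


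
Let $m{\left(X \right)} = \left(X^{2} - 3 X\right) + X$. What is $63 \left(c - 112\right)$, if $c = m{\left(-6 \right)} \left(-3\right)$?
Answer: $-16128$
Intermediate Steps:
$m{\left(X \right)} = X^{2} - 2 X$
$c = -144$ ($c = - 6 \left(-2 - 6\right) \left(-3\right) = \left(-6\right) \left(-8\right) \left(-3\right) = 48 \left(-3\right) = -144$)
$63 \left(c - 112\right) = 63 \left(-144 - 112\right) = 63 \left(-256\right) = -16128$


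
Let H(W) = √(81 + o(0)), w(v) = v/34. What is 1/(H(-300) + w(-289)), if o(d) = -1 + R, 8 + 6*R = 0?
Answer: 102/77 + 8*√177/77 ≈ 2.7069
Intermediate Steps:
R = -4/3 (R = -4/3 + (⅙)*0 = -4/3 + 0 = -4/3 ≈ -1.3333)
o(d) = -7/3 (o(d) = -1 - 4/3 = -7/3)
w(v) = v/34 (w(v) = v*(1/34) = v/34)
H(W) = 2*√177/3 (H(W) = √(81 - 7/3) = √(236/3) = 2*√177/3)
1/(H(-300) + w(-289)) = 1/(2*√177/3 + (1/34)*(-289)) = 1/(2*√177/3 - 17/2) = 1/(-17/2 + 2*√177/3)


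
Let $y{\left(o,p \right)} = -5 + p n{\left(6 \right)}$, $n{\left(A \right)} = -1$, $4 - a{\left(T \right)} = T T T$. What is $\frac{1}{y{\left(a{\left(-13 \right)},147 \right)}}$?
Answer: $- \frac{1}{152} \approx -0.0065789$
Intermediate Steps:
$a{\left(T \right)} = 4 - T^{3}$ ($a{\left(T \right)} = 4 - T T T = 4 - T^{2} T = 4 - T^{3}$)
$y{\left(o,p \right)} = -5 - p$ ($y{\left(o,p \right)} = -5 + p \left(-1\right) = -5 - p$)
$\frac{1}{y{\left(a{\left(-13 \right)},147 \right)}} = \frac{1}{-5 - 147} = \frac{1}{-152} = - \frac{1}{152}$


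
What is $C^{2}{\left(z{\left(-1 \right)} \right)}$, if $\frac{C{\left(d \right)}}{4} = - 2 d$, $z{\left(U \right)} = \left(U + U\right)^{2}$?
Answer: $1024$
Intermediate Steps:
$z{\left(U \right)} = 4 U^{2}$ ($z{\left(U \right)} = \left(2 U\right)^{2} = 4 U^{2}$)
$C{\left(d \right)} = - 8 d$ ($C{\left(d \right)} = 4 \left(- 2 d\right) = - 8 d$)
$C^{2}{\left(z{\left(-1 \right)} \right)} = \left(- 8 \cdot 4 \left(-1\right)^{2}\right)^{2} = \left(- 8 \cdot 4 \cdot 1\right)^{2} = \left(\left(-8\right) 4\right)^{2} = \left(-32\right)^{2} = 1024$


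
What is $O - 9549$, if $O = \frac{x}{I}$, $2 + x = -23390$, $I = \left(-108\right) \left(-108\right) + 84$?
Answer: $- \frac{28051261}{2937} \approx -9551.0$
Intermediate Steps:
$I = 11748$ ($I = 11664 + 84 = 11748$)
$x = -23392$ ($x = -2 - 23390 = -23392$)
$O = - \frac{5848}{2937}$ ($O = - \frac{23392}{11748} = \left(-23392\right) \frac{1}{11748} = - \frac{5848}{2937} \approx -1.9911$)
$O - 9549 = - \frac{5848}{2937} - 9549 = - \frac{28051261}{2937}$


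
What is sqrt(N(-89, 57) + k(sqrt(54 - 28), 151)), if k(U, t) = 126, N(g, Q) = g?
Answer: sqrt(37) ≈ 6.0828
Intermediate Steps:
sqrt(N(-89, 57) + k(sqrt(54 - 28), 151)) = sqrt(-89 + 126) = sqrt(37)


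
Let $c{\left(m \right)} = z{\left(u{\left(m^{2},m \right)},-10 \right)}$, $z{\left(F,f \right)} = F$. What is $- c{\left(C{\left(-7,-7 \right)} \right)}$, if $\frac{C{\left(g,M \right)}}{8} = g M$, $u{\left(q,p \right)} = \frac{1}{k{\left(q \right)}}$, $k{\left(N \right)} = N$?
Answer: $- \frac{1}{153664} \approx -6.5077 \cdot 10^{-6}$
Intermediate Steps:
$u{\left(q,p \right)} = \frac{1}{q}$
$C{\left(g,M \right)} = 8 M g$ ($C{\left(g,M \right)} = 8 g M = 8 M g$)
$c{\left(m \right)} = \frac{1}{m^{2}}$
$- c{\left(C{\left(-7,-7 \right)} \right)} = - \frac{1}{153664}$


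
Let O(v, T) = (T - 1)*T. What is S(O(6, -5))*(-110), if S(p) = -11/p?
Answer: 121/3 ≈ 40.333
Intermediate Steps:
O(v, T) = T*(-1 + T) (O(v, T) = (-1 + T)*T = T*(-1 + T))
S(O(6, -5))*(-110) = -11*(-1/(5*(-1 - 5)))*(-110) = -11/((-5*(-6)))*(-110) = -11/30*(-110) = 121/3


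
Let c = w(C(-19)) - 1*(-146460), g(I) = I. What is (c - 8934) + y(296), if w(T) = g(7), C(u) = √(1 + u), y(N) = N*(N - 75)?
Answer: 202949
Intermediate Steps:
y(N) = N*(-75 + N)
w(T) = 7
c = 146467 (c = 7 - 1*(-146460) = 7 + 146460 = 146467)
(c - 8934) + y(296) = (146467 - 8934) + 296*(-75 + 296) = 137533 + 296*221 = 137533 + 65416 = 202949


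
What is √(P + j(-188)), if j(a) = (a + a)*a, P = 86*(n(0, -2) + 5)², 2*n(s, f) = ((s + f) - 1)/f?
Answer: √1176502/4 ≈ 271.17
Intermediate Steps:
n(s, f) = (-1 + f + s)/(2*f) (n(s, f) = (((s + f) - 1)/f)/2 = (((f + s) - 1)/f)/2 = ((-1 + f + s)/f)/2 = (-1 + f + s)/(2*f))
P = 22747/8 (P = 86*((½)*(-1 - 2 + 0)/(-2) + 5)² = 86*((½)*(-½)*(-3) + 5)² = 86*(¾ + 5)² = 86*(23/4)² = 86*(529/16) = 22747/8 ≈ 2843.4)
j(a) = 2*a² (j(a) = (2*a)*a = 2*a²)
√(P + j(-188)) = √(22747/8 + 2*(-188)²) = √(22747/8 + 2*35344) = √(22747/8 + 70688) = √(588251/8) = √1176502/4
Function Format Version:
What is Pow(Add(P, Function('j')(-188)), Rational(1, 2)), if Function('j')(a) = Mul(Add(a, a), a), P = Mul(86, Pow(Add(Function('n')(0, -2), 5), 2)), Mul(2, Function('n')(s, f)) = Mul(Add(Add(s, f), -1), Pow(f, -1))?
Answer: Mul(Rational(1, 4), Pow(1176502, Rational(1, 2))) ≈ 271.17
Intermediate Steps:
Function('n')(s, f) = Mul(Rational(1, 2), Pow(f, -1), Add(-1, f, s)) (Function('n')(s, f) = Mul(Rational(1, 2), Mul(Add(Add(s, f), -1), Pow(f, -1))) = Mul(Rational(1, 2), Mul(Add(Add(f, s), -1), Pow(f, -1))) = Mul(Rational(1, 2), Mul(Add(-1, f, s), Pow(f, -1))) = Mul(Rational(1, 2), Mul(Pow(f, -1), Add(-1, f, s))) = Mul(Rational(1, 2), Pow(f, -1), Add(-1, f, s)))
P = Rational(22747, 8) (P = Mul(86, Pow(Add(Mul(Rational(1, 2), Pow(-2, -1), Add(-1, -2, 0)), 5), 2)) = Mul(86, Pow(Add(Mul(Rational(1, 2), Rational(-1, 2), -3), 5), 2)) = Mul(86, Pow(Add(Rational(3, 4), 5), 2)) = Mul(86, Pow(Rational(23, 4), 2)) = Mul(86, Rational(529, 16)) = Rational(22747, 8) ≈ 2843.4)
Function('j')(a) = Mul(2, Pow(a, 2)) (Function('j')(a) = Mul(Mul(2, a), a) = Mul(2, Pow(a, 2)))
Pow(Add(P, Function('j')(-188)), Rational(1, 2)) = Pow(Add(Rational(22747, 8), Mul(2, Pow(-188, 2))), Rational(1, 2)) = Pow(Add(Rational(22747, 8), Mul(2, 35344)), Rational(1, 2)) = Pow(Add(Rational(22747, 8), 70688), Rational(1, 2)) = Pow(Rational(588251, 8), Rational(1, 2)) = Mul(Rational(1, 4), Pow(1176502, Rational(1, 2)))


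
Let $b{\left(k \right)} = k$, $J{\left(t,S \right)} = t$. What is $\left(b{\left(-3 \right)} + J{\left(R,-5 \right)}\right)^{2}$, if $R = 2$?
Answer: $1$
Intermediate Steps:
$\left(b{\left(-3 \right)} + J{\left(R,-5 \right)}\right)^{2} = \left(-3 + 2\right)^{2} = \left(-1\right)^{2} = 1$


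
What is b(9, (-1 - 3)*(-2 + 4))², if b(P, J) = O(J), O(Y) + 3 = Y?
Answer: 121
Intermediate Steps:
O(Y) = -3 + Y
b(P, J) = -3 + J
b(9, (-1 - 3)*(-2 + 4))² = (-3 + (-1 - 3)*(-2 + 4))² = (-3 - 4*2)² = (-3 - 8)² = (-11)² = 121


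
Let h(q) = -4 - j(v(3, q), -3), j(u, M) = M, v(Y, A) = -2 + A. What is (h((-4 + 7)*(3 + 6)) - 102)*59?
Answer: -6077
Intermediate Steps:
h(q) = -1 (h(q) = -4 - 1*(-3) = -4 + 3 = -1)
(h((-4 + 7)*(3 + 6)) - 102)*59 = (-1 - 102)*59 = -103*59 = -6077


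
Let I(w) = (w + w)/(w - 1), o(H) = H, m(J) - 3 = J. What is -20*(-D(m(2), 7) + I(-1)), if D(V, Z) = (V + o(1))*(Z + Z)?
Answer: 1660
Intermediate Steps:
m(J) = 3 + J
I(w) = 2*w/(-1 + w) (I(w) = (2*w)/(-1 + w) = 2*w/(-1 + w))
D(V, Z) = 2*Z*(1 + V) (D(V, Z) = (V + 1)*(Z + Z) = (1 + V)*(2*Z) = 2*Z*(1 + V))
-20*(-D(m(2), 7) + I(-1)) = -20*(-2*7*(1 + (3 + 2)) + 2*(-1)/(-1 - 1)) = -20*(-2*7*(1 + 5) + 2*(-1)/(-2)) = -20*(-2*7*6 + 2*(-1)*(-½)) = -20*(-1*84 + 1) = -20*(-84 + 1) = -20*(-83) = 1660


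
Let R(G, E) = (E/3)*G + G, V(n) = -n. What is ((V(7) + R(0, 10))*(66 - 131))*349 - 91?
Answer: 158704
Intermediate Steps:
R(G, E) = G + E*G/3 (R(G, E) = (E*(1/3))*G + G = (E/3)*G + G = E*G/3 + G = G + E*G/3)
((V(7) + R(0, 10))*(66 - 131))*349 - 91 = ((-1*7 + (1/3)*0*(3 + 10))*(66 - 131))*349 - 91 = ((-7 + (1/3)*0*13)*(-65))*349 - 91 = ((-7 + 0)*(-65))*349 - 91 = -7*(-65)*349 - 91 = 455*349 - 91 = 158795 - 91 = 158704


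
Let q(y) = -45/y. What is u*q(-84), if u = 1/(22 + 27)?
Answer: 15/1372 ≈ 0.010933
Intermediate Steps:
u = 1/49 ≈ 0.020408
u*q(-84) = (-45/(-84))/49 = (-45*(-1/84))/49 = (1/49)*(15/28) = 15/1372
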